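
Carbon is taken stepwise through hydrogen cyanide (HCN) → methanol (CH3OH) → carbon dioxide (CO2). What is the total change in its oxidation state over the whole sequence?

+2

Carbon oxidation states along the series — hydrogen cyanide: +2, methanol: -2, carbon dioxide: +4.
Net change = +4 − (+2) = +2.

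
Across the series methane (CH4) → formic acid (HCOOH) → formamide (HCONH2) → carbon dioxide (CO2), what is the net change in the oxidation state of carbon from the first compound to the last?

Carbon oxidation states along the series — methane: -4, formic acid: +2, formamide: +2, carbon dioxide: +4.
Net change = +4 − (-4) = +8.

+8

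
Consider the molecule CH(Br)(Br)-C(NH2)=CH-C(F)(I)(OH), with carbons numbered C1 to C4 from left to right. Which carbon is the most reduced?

C3

Tallying each carbon's bonds:
C1: 1C, 1H, 2Br → 0 − 1 + 2 = +1
C2: 3C, 1N → 0 + 1 = +1
C3: 3C, 1H → 0 − 1 = -1
C4: 1C, 1O, 1F, 1I → 0 + 1 + 1 + 1 = +3
The most reduced carbon is C3 at -1.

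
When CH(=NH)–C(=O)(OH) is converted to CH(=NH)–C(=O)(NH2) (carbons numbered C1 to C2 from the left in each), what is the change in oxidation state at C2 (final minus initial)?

Before: C2 has 1 bond to C, 3 bonds to O → oxidation state +3.
After: C2 has 1 bond to C, 2 bonds to O, 1 bond to N → oxidation state +3.
Δ = +3 − (+3) = 0, so no net redox change at C2.

0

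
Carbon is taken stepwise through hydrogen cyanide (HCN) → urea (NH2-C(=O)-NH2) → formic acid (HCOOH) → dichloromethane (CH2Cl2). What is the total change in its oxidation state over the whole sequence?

Carbon oxidation states along the series — hydrogen cyanide: +2, urea: +4, formic acid: +2, dichloromethane: 0.
Net change = 0 − (+2) = -2.

-2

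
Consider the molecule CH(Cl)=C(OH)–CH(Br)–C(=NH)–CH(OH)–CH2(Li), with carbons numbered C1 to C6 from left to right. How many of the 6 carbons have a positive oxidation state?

Tallying each carbon's bonds:
C1: 2C, 1H, 1Cl → 0 − 1 + 1 = 0
C2: 3C, 1O → 0 + 1 = +1
C3: 2C, 1H, 1Br → 0 − 1 + 1 = 0
C4: 2C, 2N → 0 + 2 = +2
C5: 2C, 1H, 1O → 0 − 1 + 1 = 0
C6: 1C, 2H, 1Li → 0 − 2 − 1 = -3
2 carbons (C2, C4) meet the condition.

2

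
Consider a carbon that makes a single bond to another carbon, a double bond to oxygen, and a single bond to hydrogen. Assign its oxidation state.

+1

Bonds to more-electronegative neighbours contribute +1 each, bonds to H or metals contribute −1 each, and C–C bonds contribute 0.
The carbon has one bond to C (0), one bond to H (-1), a double bond to O (2×+1 = +2).
Oxidation state = 0 − 1 + 2 = +1.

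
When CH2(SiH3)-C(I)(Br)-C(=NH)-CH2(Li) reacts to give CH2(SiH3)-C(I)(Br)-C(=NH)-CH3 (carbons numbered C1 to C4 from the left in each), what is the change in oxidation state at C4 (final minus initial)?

Before: C4 has 1 bond to C, 2 bonds to H, 1 bond to Li → oxidation state -3.
After: C4 has 1 bond to C, 3 bonds to H → oxidation state -3.
Δ = -3 − (-3) = 0, so no net redox change at C4.

0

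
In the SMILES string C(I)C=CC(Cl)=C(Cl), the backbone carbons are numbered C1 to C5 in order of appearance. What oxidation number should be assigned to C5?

0

Each bond to a more electronegative atom (O, N, halogen) counts +1, each bond to a less electronegative atom (H, metal, B, Si) counts −1, and each C–C bond counts 0.
C5 has a double bond to C (2×0 = 0), one bond to Cl (+1), one bond to H (-1).
Oxidation state = 0 + 1 − 1 = 0.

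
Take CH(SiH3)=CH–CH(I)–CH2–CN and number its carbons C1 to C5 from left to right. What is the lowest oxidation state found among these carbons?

-2

Count +1 for every bond to an atom more electronegative than carbon and −1 for every bond to one less electronegative; C–C bonds are 0. Tallying each carbon:
C1: 2C, 1H, 1Si → 0 − 1 − 1 = -2
C2: 3C, 1H → 0 − 1 = -1
C3: 2C, 1H, 1I → 0 − 1 + 1 = 0
C4: 2C, 2H → 0 − 2 = -2
C5: 1C, 3N → 0 + 3 = +3
The lowest value is -2.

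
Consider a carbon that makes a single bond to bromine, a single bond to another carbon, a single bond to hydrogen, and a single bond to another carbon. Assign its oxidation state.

Bonds to more-electronegative neighbours contribute +1 each, bonds to H or metals contribute −1 each, and C–C bonds contribute 0.
The carbon has one bond to C (0), one bond to C (0), one bond to H (-1), one bond to Br (+1).
Oxidation state = 0 + 0 − 1 + 1 = 0.

0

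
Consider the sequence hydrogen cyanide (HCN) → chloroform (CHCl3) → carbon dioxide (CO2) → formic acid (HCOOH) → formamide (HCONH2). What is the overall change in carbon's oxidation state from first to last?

Carbon oxidation states along the series — hydrogen cyanide: +2, chloroform: +2, carbon dioxide: +4, formic acid: +2, formamide: +2.
Net change = +2 − (+2) = 0.

0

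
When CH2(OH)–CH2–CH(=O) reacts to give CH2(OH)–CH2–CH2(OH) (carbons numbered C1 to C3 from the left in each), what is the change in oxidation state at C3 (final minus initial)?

Before: C3 has 1 bond to C, 1 bond to H, 2 bonds to O → oxidation state +1.
After: C3 has 1 bond to C, 2 bonds to H, 1 bond to O → oxidation state -1.
Δ = -1 − (+1) = -2, so this is a reduction at C3.

-2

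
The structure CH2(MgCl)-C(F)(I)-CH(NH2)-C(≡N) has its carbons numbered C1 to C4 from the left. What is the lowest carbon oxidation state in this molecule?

-3

Tallying each carbon's bonds:
C1: 1C, 2H, 1Mg → 0 − 2 − 1 = -3
C2: 2C, 1F, 1I → 0 + 1 + 1 = +2
C3: 2C, 1H, 1N → 0 − 1 + 1 = 0
C4: 1C, 3N → 0 + 3 = +3
The lowest value is -3.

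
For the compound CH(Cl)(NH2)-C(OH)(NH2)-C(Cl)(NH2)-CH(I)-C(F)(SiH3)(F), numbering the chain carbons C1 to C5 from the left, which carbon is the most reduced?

Count +1 for every bond to an atom more electronegative than carbon and −1 for every bond to one less electronegative; C–C bonds are 0. Tallying each carbon:
C1: 1C, 1H, 1N, 1Cl → 0 − 1 + 1 + 1 = +1
C2: 2C, 1O, 1N → 0 + 1 + 1 = +2
C3: 2C, 1N, 1Cl → 0 + 1 + 1 = +2
C4: 2C, 1H, 1I → 0 − 1 + 1 = 0
C5: 1C, 2F, 1Si → 0 + 2 − 1 = +1
The most reduced carbon is C4 at 0.

C4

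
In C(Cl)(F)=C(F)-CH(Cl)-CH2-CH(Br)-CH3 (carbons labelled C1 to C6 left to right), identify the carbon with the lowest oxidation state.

Tallying each carbon's bonds:
C1: 2C, 1F, 1Cl → 0 + 1 + 1 = +2
C2: 3C, 1F → 0 + 1 = +1
C3: 2C, 1H, 1Cl → 0 − 1 + 1 = 0
C4: 2C, 2H → 0 − 2 = -2
C5: 2C, 1H, 1Br → 0 − 1 + 1 = 0
C6: 1C, 3H → 0 − 3 = -3
The most reduced carbon is C6 at -3.

C6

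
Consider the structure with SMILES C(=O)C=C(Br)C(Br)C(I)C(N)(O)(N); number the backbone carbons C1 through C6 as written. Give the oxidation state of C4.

C4 has one bond to C (0), one bond to C (0), one bond to Br (+1), one bond to H (-1).
Oxidation state = 0 + 0 + 1 − 1 = 0.

0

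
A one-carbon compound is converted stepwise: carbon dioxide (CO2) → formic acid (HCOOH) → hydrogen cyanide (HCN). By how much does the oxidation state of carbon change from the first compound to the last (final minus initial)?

Carbon oxidation states along the series — carbon dioxide: +4, formic acid: +2, hydrogen cyanide: +2.
Net change = +2 − (+4) = -2.

-2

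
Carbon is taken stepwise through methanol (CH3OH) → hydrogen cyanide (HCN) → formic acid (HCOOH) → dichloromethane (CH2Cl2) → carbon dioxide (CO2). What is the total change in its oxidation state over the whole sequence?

Carbon oxidation states along the series — methanol: -2, hydrogen cyanide: +2, formic acid: +2, dichloromethane: 0, carbon dioxide: +4.
Net change = +4 − (-2) = +6.

+6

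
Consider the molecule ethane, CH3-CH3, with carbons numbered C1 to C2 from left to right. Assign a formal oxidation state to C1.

-3

C1 has one bond to H (-1), one bond to H (-1), one bond to H (-1), one bond to C (0).
Oxidation state = -1 − 1 − 1 + 0 = -3.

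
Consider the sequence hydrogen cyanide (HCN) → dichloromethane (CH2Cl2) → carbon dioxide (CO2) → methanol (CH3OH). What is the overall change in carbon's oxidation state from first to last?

Carbon oxidation states along the series — hydrogen cyanide: +2, dichloromethane: 0, carbon dioxide: +4, methanol: -2.
Net change = -2 − (+2) = -4.

-4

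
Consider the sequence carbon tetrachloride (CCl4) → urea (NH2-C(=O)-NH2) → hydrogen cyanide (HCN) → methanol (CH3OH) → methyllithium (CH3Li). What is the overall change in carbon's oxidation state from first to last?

-8

Carbon oxidation states along the series — carbon tetrachloride: +4, urea: +4, hydrogen cyanide: +2, methanol: -2, methyllithium: -4.
Net change = -4 − (+4) = -8.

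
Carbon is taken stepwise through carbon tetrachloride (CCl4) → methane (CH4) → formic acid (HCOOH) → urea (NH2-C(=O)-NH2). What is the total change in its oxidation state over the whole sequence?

Carbon oxidation states along the series — carbon tetrachloride: +4, methane: -4, formic acid: +2, urea: +4.
Net change = +4 − (+4) = 0.

0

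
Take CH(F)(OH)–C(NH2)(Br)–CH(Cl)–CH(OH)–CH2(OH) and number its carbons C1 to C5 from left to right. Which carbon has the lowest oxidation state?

Tallying each carbon's bonds:
C1: 1C, 1H, 1O, 1F → 0 − 1 + 1 + 1 = +1
C2: 2C, 1N, 1Br → 0 + 1 + 1 = +2
C3: 2C, 1H, 1Cl → 0 − 1 + 1 = 0
C4: 2C, 1H, 1O → 0 − 1 + 1 = 0
C5: 1C, 2H, 1O → 0 − 2 + 1 = -1
The most reduced carbon is C5 at -1.

C5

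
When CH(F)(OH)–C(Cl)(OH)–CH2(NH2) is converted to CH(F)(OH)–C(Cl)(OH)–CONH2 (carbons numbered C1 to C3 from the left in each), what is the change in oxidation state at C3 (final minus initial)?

+4

Before: C3 has 1 bond to C, 2 bonds to H, 1 bond to N → oxidation state -1.
After: C3 has 1 bond to C, 2 bonds to O, 1 bond to N → oxidation state +3.
Δ = +3 − (-1) = +4, so this is an oxidation at C3.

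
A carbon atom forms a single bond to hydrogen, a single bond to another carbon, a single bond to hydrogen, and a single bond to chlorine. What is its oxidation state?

-1

Each bond to a more electronegative atom (O, N, halogen) counts +1, each bond to a less electronegative atom (H, metal, B, Si) counts −1, and each C–C bond counts 0.
The carbon has one bond to C (0), one bond to H (-1), one bond to Cl (+1), one bond to H (-1).
Oxidation state = 0 − 1 + 1 − 1 = -1.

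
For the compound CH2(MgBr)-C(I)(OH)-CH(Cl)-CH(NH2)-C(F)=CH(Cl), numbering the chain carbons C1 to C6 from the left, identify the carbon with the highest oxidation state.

C2

Tallying each carbon's bonds:
C1: 1C, 2H, 1Mg → 0 − 2 − 1 = -3
C2: 2C, 1O, 1I → 0 + 1 + 1 = +2
C3: 2C, 1H, 1Cl → 0 − 1 + 1 = 0
C4: 2C, 1H, 1N → 0 − 1 + 1 = 0
C5: 3C, 1F → 0 + 1 = +1
C6: 2C, 1H, 1Cl → 0 − 1 + 1 = 0
The most oxidised carbon is C2 at +2.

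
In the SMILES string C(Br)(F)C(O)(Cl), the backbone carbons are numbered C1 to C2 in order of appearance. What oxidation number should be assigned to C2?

+1

Bonds to more-electronegative neighbours contribute +1 each, bonds to H or metals contribute −1 each, and C–C bonds contribute 0.
C2 has one bond to C (0), one bond to H (-1), one bond to O (+1), one bond to Cl (+1).
Oxidation state = 0 − 1 + 1 + 1 = +1.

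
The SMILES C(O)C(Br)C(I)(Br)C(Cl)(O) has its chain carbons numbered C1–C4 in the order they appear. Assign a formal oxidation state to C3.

+2

C3 has one bond to C (0), one bond to C (0), one bond to I (+1), one bond to Br (+1).
Oxidation state = 0 + 0 + 1 + 1 = +2.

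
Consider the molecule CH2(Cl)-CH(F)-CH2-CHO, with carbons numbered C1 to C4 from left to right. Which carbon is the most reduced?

C3

Bonds to more-electronegative neighbours contribute +1 each, bonds to H or metals contribute −1 each, and C–C bonds contribute 0. Tallying each carbon:
C1: 1C, 2H, 1Cl → 0 − 2 + 1 = -1
C2: 2C, 1H, 1F → 0 − 1 + 1 = 0
C3: 2C, 2H → 0 − 2 = -2
C4: 1C, 1H, 2O → 0 − 1 + 2 = +1
The most reduced carbon is C3 at -2.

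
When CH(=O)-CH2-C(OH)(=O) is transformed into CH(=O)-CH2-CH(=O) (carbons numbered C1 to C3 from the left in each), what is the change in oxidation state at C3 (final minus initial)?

Before: C3 has 1 bond to C, 3 bonds to O → oxidation state +3.
After: C3 has 1 bond to C, 1 bond to H, 2 bonds to O → oxidation state +1.
Δ = +1 − (+3) = -2, so this is a reduction at C3.

-2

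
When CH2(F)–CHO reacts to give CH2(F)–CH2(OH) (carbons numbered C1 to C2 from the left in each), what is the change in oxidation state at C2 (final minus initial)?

Before: C2 has 1 bond to C, 1 bond to H, 2 bonds to O → oxidation state +1.
After: C2 has 1 bond to C, 2 bonds to H, 1 bond to O → oxidation state -1.
Δ = -1 − (+1) = -2, so this is a reduction at C2.

-2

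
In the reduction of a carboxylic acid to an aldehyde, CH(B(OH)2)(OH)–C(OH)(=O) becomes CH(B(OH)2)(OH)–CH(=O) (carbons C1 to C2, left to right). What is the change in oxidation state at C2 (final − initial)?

Before: C2 has 1 bond to C, 3 bonds to O → oxidation state +3.
After: C2 has 1 bond to C, 1 bond to H, 2 bonds to O → oxidation state +1.
Δ = +1 − (+3) = -2, so this is a reduction at C2.

-2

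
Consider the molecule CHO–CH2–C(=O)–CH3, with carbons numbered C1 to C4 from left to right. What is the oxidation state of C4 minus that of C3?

C4: 1C, 3H → 0 − 3 = -3
C3: 2C, 2O → 0 + 2 = +2
Difference: -3 − (+2) = -5.

-5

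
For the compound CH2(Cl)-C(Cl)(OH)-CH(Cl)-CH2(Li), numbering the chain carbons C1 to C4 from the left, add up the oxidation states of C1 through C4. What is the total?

-2

Tallying each carbon's bonds:
C1: 1C, 2H, 1Cl → 0 − 2 + 1 = -1
C2: 2C, 1O, 1Cl → 0 + 1 + 1 = +2
C3: 2C, 1H, 1Cl → 0 − 1 + 1 = 0
C4: 1C, 2H, 1Li → 0 − 2 − 1 = -3
Sum = -1 + 2 + 0 − 3 = -2.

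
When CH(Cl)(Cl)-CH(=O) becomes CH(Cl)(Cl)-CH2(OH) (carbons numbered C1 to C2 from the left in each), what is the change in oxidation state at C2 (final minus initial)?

Before: C2 has 1 bond to C, 1 bond to H, 2 bonds to O → oxidation state +1.
After: C2 has 1 bond to C, 2 bonds to H, 1 bond to O → oxidation state -1.
Δ = -1 − (+1) = -2, so this is a reduction at C2.

-2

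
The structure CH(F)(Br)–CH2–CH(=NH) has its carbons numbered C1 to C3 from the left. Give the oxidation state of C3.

C3 has one bond to C (0), a double bond to N (2×+1 = +2), one bond to H (-1).
Oxidation state = 0 + 2 − 1 = +1.

+1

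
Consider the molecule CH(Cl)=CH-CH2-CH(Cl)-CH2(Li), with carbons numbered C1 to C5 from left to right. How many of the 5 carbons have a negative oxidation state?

3

Tallying each carbon's bonds:
C1: 2C, 1H, 1Cl → 0 − 1 + 1 = 0
C2: 3C, 1H → 0 − 1 = -1
C3: 2C, 2H → 0 − 2 = -2
C4: 2C, 1H, 1Cl → 0 − 1 + 1 = 0
C5: 1C, 2H, 1Li → 0 − 2 − 1 = -3
3 carbons (C2, C3, C5) meet the condition.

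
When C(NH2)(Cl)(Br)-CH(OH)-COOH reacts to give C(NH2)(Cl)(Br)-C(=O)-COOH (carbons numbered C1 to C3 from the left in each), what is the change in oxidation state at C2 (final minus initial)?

Before: C2 has 2 bonds to C, 1 bond to H, 1 bond to O → oxidation state 0.
After: C2 has 2 bonds to C, 2 bonds to O → oxidation state +2.
Δ = +2 − (0) = +2, so this is an oxidation at C2.

+2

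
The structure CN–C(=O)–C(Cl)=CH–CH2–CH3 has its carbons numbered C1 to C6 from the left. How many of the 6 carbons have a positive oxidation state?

Tallying each carbon's bonds:
C1: 1C, 3N → 0 + 3 = +3
C2: 2C, 2O → 0 + 2 = +2
C3: 3C, 1Cl → 0 + 1 = +1
C4: 3C, 1H → 0 − 1 = -1
C5: 2C, 2H → 0 − 2 = -2
C6: 1C, 3H → 0 − 3 = -3
3 carbons (C1, C2, C3) meet the condition.

3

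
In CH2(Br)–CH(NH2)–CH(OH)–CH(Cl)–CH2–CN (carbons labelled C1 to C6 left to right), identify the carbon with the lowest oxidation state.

Assign +1 per bond to O/N/halogen, −1 per bond to H or an electropositive element, and 0 per bond to carbon. Tallying each carbon:
C1: 1C, 2H, 1Br → 0 − 2 + 1 = -1
C2: 2C, 1H, 1N → 0 − 1 + 1 = 0
C3: 2C, 1H, 1O → 0 − 1 + 1 = 0
C4: 2C, 1H, 1Cl → 0 − 1 + 1 = 0
C5: 2C, 2H → 0 − 2 = -2
C6: 1C, 3N → 0 + 3 = +3
The most reduced carbon is C5 at -2.

C5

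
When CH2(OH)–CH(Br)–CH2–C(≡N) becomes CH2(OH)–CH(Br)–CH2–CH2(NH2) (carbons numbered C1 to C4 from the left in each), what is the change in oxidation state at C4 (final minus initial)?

-4

Before: C4 has 1 bond to C, 3 bonds to N → oxidation state +3.
After: C4 has 1 bond to C, 2 bonds to H, 1 bond to N → oxidation state -1.
Δ = -1 − (+3) = -4, so this is a reduction at C4.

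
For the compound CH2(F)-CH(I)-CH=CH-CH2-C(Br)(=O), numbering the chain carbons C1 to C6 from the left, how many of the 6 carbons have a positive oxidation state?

Tallying each carbon's bonds:
C1: 1C, 2H, 1F → 0 − 2 + 1 = -1
C2: 2C, 1H, 1I → 0 − 1 + 1 = 0
C3: 3C, 1H → 0 − 1 = -1
C4: 3C, 1H → 0 − 1 = -1
C5: 2C, 2H → 0 − 2 = -2
C6: 1C, 2O, 1Br → 0 + 2 + 1 = +3
1 carbon (C6) meets the condition.

1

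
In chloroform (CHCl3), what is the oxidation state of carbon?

Assign +1 per bond to O/N/halogen, −1 per bond to H or an electropositive element, and 0 per bond to carbon.
The carbon has one bond to H (-1), one bond to Cl (+1), one bond to Cl (+1), one bond to Cl (+1).
Oxidation state = -1 + 1 + 1 + 1 = +2.

+2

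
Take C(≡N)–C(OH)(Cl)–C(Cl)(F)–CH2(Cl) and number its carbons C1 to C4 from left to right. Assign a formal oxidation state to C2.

Assign +1 per bond to O/N/halogen, −1 per bond to H or an electropositive element, and 0 per bond to carbon.
C2 has one bond to C (0), one bond to C (0), one bond to O (+1), one bond to Cl (+1).
Oxidation state = 0 + 0 + 1 + 1 = +2.

+2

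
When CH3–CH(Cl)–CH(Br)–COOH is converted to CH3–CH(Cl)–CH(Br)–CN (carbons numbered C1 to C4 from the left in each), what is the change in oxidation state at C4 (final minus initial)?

0

Before: C4 has 1 bond to C, 3 bonds to O → oxidation state +3.
After: C4 has 1 bond to C, 3 bonds to N → oxidation state +3.
Δ = +3 − (+3) = 0, so no net redox change at C4.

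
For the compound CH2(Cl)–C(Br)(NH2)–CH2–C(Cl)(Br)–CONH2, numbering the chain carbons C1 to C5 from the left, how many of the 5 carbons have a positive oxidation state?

3

Each bond to a more electronegative atom (O, N, halogen) counts +1, each bond to a less electronegative atom (H, metal, B, Si) counts −1, and each C–C bond counts 0. Tallying each carbon:
C1: 1C, 2H, 1Cl → 0 − 2 + 1 = -1
C2: 2C, 1N, 1Br → 0 + 1 + 1 = +2
C3: 2C, 2H → 0 − 2 = -2
C4: 2C, 1Cl, 1Br → 0 + 1 + 1 = +2
C5: 1C, 2O, 1N → 0 + 2 + 1 = +3
3 carbons (C2, C4, C5) meet the condition.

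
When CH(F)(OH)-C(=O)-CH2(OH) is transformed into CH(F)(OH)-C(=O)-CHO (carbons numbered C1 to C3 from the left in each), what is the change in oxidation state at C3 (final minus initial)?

+2

Before: C3 has 1 bond to C, 2 bonds to H, 1 bond to O → oxidation state -1.
After: C3 has 1 bond to C, 1 bond to H, 2 bonds to O → oxidation state +1.
Δ = +1 − (-1) = +2, so this is an oxidation at C3.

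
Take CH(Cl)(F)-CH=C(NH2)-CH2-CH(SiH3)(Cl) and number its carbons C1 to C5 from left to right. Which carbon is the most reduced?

C4

Tallying each carbon's bonds:
C1: 1C, 1H, 1F, 1Cl → 0 − 1 + 1 + 1 = +1
C2: 3C, 1H → 0 − 1 = -1
C3: 3C, 1N → 0 + 1 = +1
C4: 2C, 2H → 0 − 2 = -2
C5: 1C, 1H, 1Cl, 1Si → 0 − 1 + 1 − 1 = -1
The most reduced carbon is C4 at -2.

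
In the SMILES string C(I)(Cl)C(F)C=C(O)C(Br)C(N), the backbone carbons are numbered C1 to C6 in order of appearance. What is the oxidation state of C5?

0

C5 has one bond to C (0), one bond to C (0), one bond to H (-1), one bond to Br (+1).
Oxidation state = 0 + 0 − 1 + 1 = 0.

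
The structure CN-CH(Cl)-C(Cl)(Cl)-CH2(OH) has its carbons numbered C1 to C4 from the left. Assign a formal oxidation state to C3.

+2

Count +1 for every bond to an atom more electronegative than carbon and −1 for every bond to one less electronegative; C–C bonds are 0.
C3 has one bond to C (0), one bond to C (0), one bond to Cl (+1), one bond to Cl (+1).
Oxidation state = 0 + 0 + 1 + 1 = +2.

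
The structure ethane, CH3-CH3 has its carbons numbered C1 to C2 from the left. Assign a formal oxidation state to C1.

Each bond to a more electronegative atom (O, N, halogen) counts +1, each bond to a less electronegative atom (H, metal, B, Si) counts −1, and each C–C bond counts 0.
C1 has one bond to H (-1), one bond to H (-1), one bond to H (-1), one bond to C (0).
Oxidation state = -1 − 1 − 1 + 0 = -3.

-3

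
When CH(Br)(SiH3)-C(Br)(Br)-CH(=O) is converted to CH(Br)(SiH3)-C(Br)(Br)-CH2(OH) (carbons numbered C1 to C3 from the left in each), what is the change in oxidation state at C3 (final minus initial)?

Before: C3 has 1 bond to C, 1 bond to H, 2 bonds to O → oxidation state +1.
After: C3 has 1 bond to C, 2 bonds to H, 1 bond to O → oxidation state -1.
Δ = -1 − (+1) = -2, so this is a reduction at C3.

-2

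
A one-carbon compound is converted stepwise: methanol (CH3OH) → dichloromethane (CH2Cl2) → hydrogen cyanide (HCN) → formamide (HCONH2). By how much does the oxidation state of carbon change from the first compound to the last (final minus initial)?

+4

Carbon oxidation states along the series — methanol: -2, dichloromethane: 0, hydrogen cyanide: +2, formamide: +2.
Net change = +2 − (-2) = +4.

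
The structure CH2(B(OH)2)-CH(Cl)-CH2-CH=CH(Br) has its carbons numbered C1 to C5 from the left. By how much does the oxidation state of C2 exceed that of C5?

C2: 2C, 1H, 1Cl → 0 − 1 + 1 = 0
C5: 2C, 1H, 1Br → 0 − 1 + 1 = 0
Difference: 0 − (0) = 0.

0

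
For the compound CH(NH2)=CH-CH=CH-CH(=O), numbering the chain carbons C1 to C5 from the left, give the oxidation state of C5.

+1

Each bond to a more electronegative atom (O, N, halogen) counts +1, each bond to a less electronegative atom (H, metal, B, Si) counts −1, and each C–C bond counts 0.
C5 has one bond to C (0), one bond to H (-1), a double bond to O (2×+1 = +2).
Oxidation state = 0 − 1 + 2 = +1.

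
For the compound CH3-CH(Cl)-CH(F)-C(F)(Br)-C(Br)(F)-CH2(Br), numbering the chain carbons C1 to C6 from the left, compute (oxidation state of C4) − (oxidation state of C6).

C4: 2C, 1F, 1Br → 0 + 1 + 1 = +2
C6: 1C, 2H, 1Br → 0 − 2 + 1 = -1
Difference: +2 − (-1) = +3.

+3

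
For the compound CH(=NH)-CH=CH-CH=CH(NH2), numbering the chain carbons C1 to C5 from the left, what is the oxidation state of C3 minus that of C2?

0

C3: 3C, 1H → 0 − 1 = -1
C2: 3C, 1H → 0 − 1 = -1
Difference: -1 − (-1) = 0.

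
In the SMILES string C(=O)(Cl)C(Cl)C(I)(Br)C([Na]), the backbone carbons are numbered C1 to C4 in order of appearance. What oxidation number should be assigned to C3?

C3 has one bond to C (0), one bond to C (0), one bond to I (+1), one bond to Br (+1).
Oxidation state = 0 + 0 + 1 + 1 = +2.

+2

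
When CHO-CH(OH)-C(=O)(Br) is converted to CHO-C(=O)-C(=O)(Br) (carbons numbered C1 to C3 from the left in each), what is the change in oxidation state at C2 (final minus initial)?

Before: C2 has 2 bonds to C, 1 bond to H, 1 bond to O → oxidation state 0.
After: C2 has 2 bonds to C, 2 bonds to O → oxidation state +2.
Δ = +2 − (0) = +2, so this is an oxidation at C2.

+2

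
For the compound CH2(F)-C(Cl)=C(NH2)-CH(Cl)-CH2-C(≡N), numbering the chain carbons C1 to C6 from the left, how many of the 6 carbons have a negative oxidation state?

2

Tallying each carbon's bonds:
C1: 1C, 2H, 1F → 0 − 2 + 1 = -1
C2: 3C, 1Cl → 0 + 1 = +1
C3: 3C, 1N → 0 + 1 = +1
C4: 2C, 1H, 1Cl → 0 − 1 + 1 = 0
C5: 2C, 2H → 0 − 2 = -2
C6: 1C, 3N → 0 + 3 = +3
2 carbons (C1, C5) meet the condition.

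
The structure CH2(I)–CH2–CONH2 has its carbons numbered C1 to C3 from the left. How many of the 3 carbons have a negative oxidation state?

Tallying each carbon's bonds:
C1: 1C, 2H, 1I → 0 − 2 + 1 = -1
C2: 2C, 2H → 0 − 2 = -2
C3: 1C, 2O, 1N → 0 + 2 + 1 = +3
2 carbons (C1, C2) meet the condition.

2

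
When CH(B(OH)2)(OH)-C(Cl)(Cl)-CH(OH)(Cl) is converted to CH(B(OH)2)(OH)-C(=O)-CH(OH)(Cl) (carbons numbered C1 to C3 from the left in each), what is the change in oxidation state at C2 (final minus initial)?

0

Before: C2 has 2 bonds to C, 2 bonds to Cl → oxidation state +2.
After: C2 has 2 bonds to C, 2 bonds to O → oxidation state +2.
Δ = +2 − (+2) = 0, so no net redox change at C2.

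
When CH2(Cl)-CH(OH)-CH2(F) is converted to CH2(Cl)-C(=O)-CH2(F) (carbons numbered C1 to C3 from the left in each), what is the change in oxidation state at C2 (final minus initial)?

+2

Before: C2 has 2 bonds to C, 1 bond to H, 1 bond to O → oxidation state 0.
After: C2 has 2 bonds to C, 2 bonds to O → oxidation state +2.
Δ = +2 − (0) = +2, so this is an oxidation at C2.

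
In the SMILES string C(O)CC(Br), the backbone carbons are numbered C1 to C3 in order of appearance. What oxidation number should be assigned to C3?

-1

Assign +1 per bond to O/N/halogen, −1 per bond to H or an electropositive element, and 0 per bond to carbon.
C3 has one bond to C (0), one bond to H (-1), one bond to H (-1), one bond to Br (+1).
Oxidation state = 0 − 1 − 1 + 1 = -1.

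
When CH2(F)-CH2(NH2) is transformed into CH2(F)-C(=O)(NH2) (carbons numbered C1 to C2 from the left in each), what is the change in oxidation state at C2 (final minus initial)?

+4

Before: C2 has 1 bond to C, 2 bonds to H, 1 bond to N → oxidation state -1.
After: C2 has 1 bond to C, 2 bonds to O, 1 bond to N → oxidation state +3.
Δ = +3 − (-1) = +4, so this is an oxidation at C2.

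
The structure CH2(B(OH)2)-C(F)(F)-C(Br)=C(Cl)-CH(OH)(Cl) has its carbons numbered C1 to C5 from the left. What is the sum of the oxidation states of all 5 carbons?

Count +1 for every bond to an atom more electronegative than carbon and −1 for every bond to one less electronegative; C–C bonds are 0. Tallying each carbon:
C1: 1C, 2H, 1B → 0 − 2 − 1 = -3
C2: 2C, 2F → 0 + 2 = +2
C3: 3C, 1Br → 0 + 1 = +1
C4: 3C, 1Cl → 0 + 1 = +1
C5: 1C, 1H, 1O, 1Cl → 0 − 1 + 1 + 1 = +1
Sum = -3 + 2 + 1 + 1 + 1 = +2.

+2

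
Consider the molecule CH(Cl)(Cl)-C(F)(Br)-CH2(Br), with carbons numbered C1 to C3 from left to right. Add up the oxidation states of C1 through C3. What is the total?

Tallying each carbon's bonds:
C1: 1C, 1H, 2Cl → 0 − 1 + 2 = +1
C2: 2C, 1F, 1Br → 0 + 1 + 1 = +2
C3: 1C, 2H, 1Br → 0 − 2 + 1 = -1
Sum = +1 + 2 − 1 = +2.

+2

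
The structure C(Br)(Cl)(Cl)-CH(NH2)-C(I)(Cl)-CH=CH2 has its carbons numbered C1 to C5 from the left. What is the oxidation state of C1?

C1 has one bond to C (0), one bond to Br (+1), one bond to Cl (+1), one bond to Cl (+1).
Oxidation state = 0 + 1 + 1 + 1 = +3.

+3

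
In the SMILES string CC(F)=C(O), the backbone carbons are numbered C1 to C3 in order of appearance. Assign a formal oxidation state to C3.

Each bond to a more electronegative atom (O, N, halogen) counts +1, each bond to a less electronegative atom (H, metal, B, Si) counts −1, and each C–C bond counts 0.
C3 has a double bond to C (2×0 = 0), one bond to H (-1), one bond to O (+1).
Oxidation state = 0 − 1 + 1 = 0.

0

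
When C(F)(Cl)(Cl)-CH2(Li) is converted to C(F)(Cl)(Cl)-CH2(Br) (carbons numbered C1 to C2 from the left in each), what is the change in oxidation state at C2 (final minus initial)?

+2

Before: C2 has 1 bond to C, 2 bonds to H, 1 bond to Li → oxidation state -3.
After: C2 has 1 bond to C, 2 bonds to H, 1 bond to Br → oxidation state -1.
Δ = -1 − (-3) = +2, so this is an oxidation at C2.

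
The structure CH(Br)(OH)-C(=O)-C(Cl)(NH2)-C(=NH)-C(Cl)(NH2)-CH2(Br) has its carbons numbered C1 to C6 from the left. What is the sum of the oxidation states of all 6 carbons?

+8

Assign +1 per bond to O/N/halogen, −1 per bond to H or an electropositive element, and 0 per bond to carbon. Tallying each carbon:
C1: 1C, 1H, 1O, 1Br → 0 − 1 + 1 + 1 = +1
C2: 2C, 2O → 0 + 2 = +2
C3: 2C, 1N, 1Cl → 0 + 1 + 1 = +2
C4: 2C, 2N → 0 + 2 = +2
C5: 2C, 1N, 1Cl → 0 + 1 + 1 = +2
C6: 1C, 2H, 1Br → 0 − 2 + 1 = -1
Sum = +1 + 2 + 2 + 2 + 2 − 1 = +8.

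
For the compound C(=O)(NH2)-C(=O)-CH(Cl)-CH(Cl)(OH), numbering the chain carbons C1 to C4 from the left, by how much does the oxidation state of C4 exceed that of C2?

-1

C4: 1C, 1H, 1O, 1Cl → 0 − 1 + 1 + 1 = +1
C2: 2C, 2O → 0 + 2 = +2
Difference: +1 − (+2) = -1.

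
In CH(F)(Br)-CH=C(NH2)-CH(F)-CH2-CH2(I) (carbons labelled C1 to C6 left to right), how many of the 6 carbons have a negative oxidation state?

Tallying each carbon's bonds:
C1: 1C, 1H, 1F, 1Br → 0 − 1 + 1 + 1 = +1
C2: 3C, 1H → 0 − 1 = -1
C3: 3C, 1N → 0 + 1 = +1
C4: 2C, 1H, 1F → 0 − 1 + 1 = 0
C5: 2C, 2H → 0 − 2 = -2
C6: 1C, 2H, 1I → 0 − 2 + 1 = -1
3 carbons (C2, C5, C6) meet the condition.

3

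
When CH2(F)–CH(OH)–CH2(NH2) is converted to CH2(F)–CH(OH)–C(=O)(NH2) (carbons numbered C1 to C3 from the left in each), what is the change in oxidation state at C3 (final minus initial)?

Before: C3 has 1 bond to C, 2 bonds to H, 1 bond to N → oxidation state -1.
After: C3 has 1 bond to C, 2 bonds to O, 1 bond to N → oxidation state +3.
Δ = +3 − (-1) = +4, so this is an oxidation at C3.

+4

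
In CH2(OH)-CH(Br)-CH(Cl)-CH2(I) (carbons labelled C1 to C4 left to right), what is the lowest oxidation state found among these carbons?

Count +1 for every bond to an atom more electronegative than carbon and −1 for every bond to one less electronegative; C–C bonds are 0. Tallying each carbon:
C1: 1C, 2H, 1O → 0 − 2 + 1 = -1
C2: 2C, 1H, 1Br → 0 − 1 + 1 = 0
C3: 2C, 1H, 1Cl → 0 − 1 + 1 = 0
C4: 1C, 2H, 1I → 0 − 2 + 1 = -1
The lowest value is -1.

-1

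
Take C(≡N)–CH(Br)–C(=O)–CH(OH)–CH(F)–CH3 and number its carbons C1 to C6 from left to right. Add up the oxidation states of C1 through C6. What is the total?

+2

Bonds to more-electronegative neighbours contribute +1 each, bonds to H or metals contribute −1 each, and C–C bonds contribute 0. Tallying each carbon:
C1: 1C, 3N → 0 + 3 = +3
C2: 2C, 1H, 1Br → 0 − 1 + 1 = 0
C3: 2C, 2O → 0 + 2 = +2
C4: 2C, 1H, 1O → 0 − 1 + 1 = 0
C5: 2C, 1H, 1F → 0 − 1 + 1 = 0
C6: 1C, 3H → 0 − 3 = -3
Sum = +3 + 0 + 2 + 0 + 0 − 3 = +2.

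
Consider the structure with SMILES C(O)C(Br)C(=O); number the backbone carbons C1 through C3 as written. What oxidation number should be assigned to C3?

+1

Bonds to more-electronegative neighbours contribute +1 each, bonds to H or metals contribute −1 each, and C–C bonds contribute 0.
C3 has one bond to C (0), one bond to H (-1), a double bond to O (2×+1 = +2).
Oxidation state = 0 − 1 + 2 = +1.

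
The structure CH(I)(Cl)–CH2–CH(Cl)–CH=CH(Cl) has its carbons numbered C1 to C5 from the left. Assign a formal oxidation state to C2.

-2

C2 has one bond to C (0), one bond to C (0), one bond to H (-1), one bond to H (-1).
Oxidation state = 0 + 0 − 1 − 1 = -2.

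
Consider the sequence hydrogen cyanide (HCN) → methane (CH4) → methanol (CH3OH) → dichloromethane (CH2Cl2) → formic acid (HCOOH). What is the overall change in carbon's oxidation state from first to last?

0

Carbon oxidation states along the series — hydrogen cyanide: +2, methane: -4, methanol: -2, dichloromethane: 0, formic acid: +2.
Net change = +2 − (+2) = 0.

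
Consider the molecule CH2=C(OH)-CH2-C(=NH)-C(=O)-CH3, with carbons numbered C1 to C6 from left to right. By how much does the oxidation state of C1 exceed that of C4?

C1: 2C, 2H → 0 − 2 = -2
C4: 2C, 2N → 0 + 2 = +2
Difference: -2 − (+2) = -4.

-4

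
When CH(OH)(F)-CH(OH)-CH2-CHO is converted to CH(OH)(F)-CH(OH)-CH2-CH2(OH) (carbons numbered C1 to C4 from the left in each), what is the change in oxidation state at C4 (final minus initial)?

Before: C4 has 1 bond to C, 1 bond to H, 2 bonds to O → oxidation state +1.
After: C4 has 1 bond to C, 2 bonds to H, 1 bond to O → oxidation state -1.
Δ = -1 − (+1) = -2, so this is a reduction at C4.

-2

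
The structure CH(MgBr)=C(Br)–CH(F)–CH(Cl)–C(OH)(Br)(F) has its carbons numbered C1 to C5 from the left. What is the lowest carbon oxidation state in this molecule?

-2

Tallying each carbon's bonds:
C1: 2C, 1H, 1Mg → 0 − 1 − 1 = -2
C2: 3C, 1Br → 0 + 1 = +1
C3: 2C, 1H, 1F → 0 − 1 + 1 = 0
C4: 2C, 1H, 1Cl → 0 − 1 + 1 = 0
C5: 1C, 1O, 1F, 1Br → 0 + 1 + 1 + 1 = +3
The lowest value is -2.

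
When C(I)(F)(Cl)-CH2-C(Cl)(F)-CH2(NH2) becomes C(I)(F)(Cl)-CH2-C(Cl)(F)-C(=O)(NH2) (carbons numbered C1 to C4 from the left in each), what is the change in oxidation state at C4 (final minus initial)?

+4

Before: C4 has 1 bond to C, 2 bonds to H, 1 bond to N → oxidation state -1.
After: C4 has 1 bond to C, 2 bonds to O, 1 bond to N → oxidation state +3.
Δ = +3 − (-1) = +4, so this is an oxidation at C4.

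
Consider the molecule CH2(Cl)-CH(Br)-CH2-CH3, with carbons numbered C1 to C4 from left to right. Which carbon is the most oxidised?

Count +1 for every bond to an atom more electronegative than carbon and −1 for every bond to one less electronegative; C–C bonds are 0. Tallying each carbon:
C1: 1C, 2H, 1Cl → 0 − 2 + 1 = -1
C2: 2C, 1H, 1Br → 0 − 1 + 1 = 0
C3: 2C, 2H → 0 − 2 = -2
C4: 1C, 3H → 0 − 3 = -3
The most oxidised carbon is C2 at 0.

C2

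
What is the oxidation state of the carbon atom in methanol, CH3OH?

Each bond to a more electronegative atom (O, N, halogen) counts +1, each bond to a less electronegative atom (H, metal, B, Si) counts −1, and each C–C bond counts 0.
The carbon has one bond to H (-1), one bond to H (-1), one bond to H (-1), one bond to O (+1).
Oxidation state = -1 − 1 − 1 + 1 = -2.

-2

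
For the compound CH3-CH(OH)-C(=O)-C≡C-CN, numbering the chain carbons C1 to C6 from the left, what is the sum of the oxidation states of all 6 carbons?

+2

Tallying each carbon's bonds:
C1: 1C, 3H → 0 − 3 = -3
C2: 2C, 1H, 1O → 0 − 1 + 1 = 0
C3: 2C, 2O → 0 + 2 = +2
C4: 4C → 0 = 0
C5: 4C → 0 = 0
C6: 1C, 3N → 0 + 3 = +3
Sum = -3 + 0 + 2 + 0 + 0 + 3 = +2.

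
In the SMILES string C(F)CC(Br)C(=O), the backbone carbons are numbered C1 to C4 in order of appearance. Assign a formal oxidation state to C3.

0

C3 has one bond to C (0), one bond to C (0), one bond to Br (+1), one bond to H (-1).
Oxidation state = 0 + 0 + 1 − 1 = 0.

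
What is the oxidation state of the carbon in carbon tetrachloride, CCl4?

The carbon has one bond to Cl (+1), one bond to Cl (+1), one bond to Cl (+1), one bond to Cl (+1).
Oxidation state = +1 + 1 + 1 + 1 = +4.

+4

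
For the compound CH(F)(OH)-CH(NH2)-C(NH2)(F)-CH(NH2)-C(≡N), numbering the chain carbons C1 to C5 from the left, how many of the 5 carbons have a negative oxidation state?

0

Count +1 for every bond to an atom more electronegative than carbon and −1 for every bond to one less electronegative; C–C bonds are 0. Tallying each carbon:
C1: 1C, 1H, 1O, 1F → 0 − 1 + 1 + 1 = +1
C2: 2C, 1H, 1N → 0 − 1 + 1 = 0
C3: 2C, 1N, 1F → 0 + 1 + 1 = +2
C4: 2C, 1H, 1N → 0 − 1 + 1 = 0
C5: 1C, 3N → 0 + 3 = +3
0 carbons meet the condition.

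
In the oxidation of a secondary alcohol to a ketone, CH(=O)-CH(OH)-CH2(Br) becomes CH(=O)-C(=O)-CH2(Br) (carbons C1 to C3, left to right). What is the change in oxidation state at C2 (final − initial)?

+2

Before: C2 has 2 bonds to C, 1 bond to H, 1 bond to O → oxidation state 0.
After: C2 has 2 bonds to C, 2 bonds to O → oxidation state +2.
Δ = +2 − (0) = +2, so this is an oxidation at C2.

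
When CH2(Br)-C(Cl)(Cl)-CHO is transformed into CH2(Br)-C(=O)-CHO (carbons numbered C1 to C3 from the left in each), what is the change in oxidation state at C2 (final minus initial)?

Before: C2 has 2 bonds to C, 2 bonds to Cl → oxidation state +2.
After: C2 has 2 bonds to C, 2 bonds to O → oxidation state +2.
Δ = +2 − (+2) = 0, so no net redox change at C2.

0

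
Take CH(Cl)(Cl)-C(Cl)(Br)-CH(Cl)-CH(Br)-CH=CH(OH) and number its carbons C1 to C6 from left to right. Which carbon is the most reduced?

C5

Assign +1 per bond to O/N/halogen, −1 per bond to H or an electropositive element, and 0 per bond to carbon. Tallying each carbon:
C1: 1C, 1H, 2Cl → 0 − 1 + 2 = +1
C2: 2C, 1Cl, 1Br → 0 + 1 + 1 = +2
C3: 2C, 1H, 1Cl → 0 − 1 + 1 = 0
C4: 2C, 1H, 1Br → 0 − 1 + 1 = 0
C5: 3C, 1H → 0 − 1 = -1
C6: 2C, 1H, 1O → 0 − 1 + 1 = 0
The most reduced carbon is C5 at -1.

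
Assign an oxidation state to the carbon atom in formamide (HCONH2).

Each bond to a more electronegative atom (O, N, halogen) counts +1, each bond to a less electronegative atom (H, metal, B, Si) counts −1, and each C–C bond counts 0.
The carbon has one bond to H (-1), a double bond to O (2×+1 = +2), one bond to N (+1).
Oxidation state = -1 + 2 + 1 = +2.

+2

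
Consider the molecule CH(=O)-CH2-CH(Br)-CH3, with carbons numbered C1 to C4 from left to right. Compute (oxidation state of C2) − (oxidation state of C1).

-3

C2: 2C, 2H → 0 − 2 = -2
C1: 1C, 1H, 2O → 0 − 1 + 2 = +1
Difference: -2 − (+1) = -3.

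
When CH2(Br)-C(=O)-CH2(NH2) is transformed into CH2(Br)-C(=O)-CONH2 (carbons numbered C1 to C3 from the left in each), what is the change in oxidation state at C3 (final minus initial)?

Before: C3 has 1 bond to C, 2 bonds to H, 1 bond to N → oxidation state -1.
After: C3 has 1 bond to C, 2 bonds to O, 1 bond to N → oxidation state +3.
Δ = +3 − (-1) = +4, so this is an oxidation at C3.

+4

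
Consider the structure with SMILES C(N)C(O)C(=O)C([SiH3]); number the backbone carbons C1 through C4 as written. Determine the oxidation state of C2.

Assign +1 per bond to O/N/halogen, −1 per bond to H or an electropositive element, and 0 per bond to carbon.
C2 has one bond to C (0), one bond to C (0), one bond to H (-1), one bond to O (+1).
Oxidation state = 0 + 0 − 1 + 1 = 0.

0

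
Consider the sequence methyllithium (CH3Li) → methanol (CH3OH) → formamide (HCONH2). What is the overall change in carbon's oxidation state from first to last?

+6

Carbon oxidation states along the series — methyllithium: -4, methanol: -2, formamide: +2.
Net change = +2 − (-4) = +6.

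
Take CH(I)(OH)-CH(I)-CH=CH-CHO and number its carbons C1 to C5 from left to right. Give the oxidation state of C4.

-1

C4 has a double bond to C (2×0 = 0), one bond to C (0), one bond to H (-1).
Oxidation state = 0 + 0 − 1 = -1.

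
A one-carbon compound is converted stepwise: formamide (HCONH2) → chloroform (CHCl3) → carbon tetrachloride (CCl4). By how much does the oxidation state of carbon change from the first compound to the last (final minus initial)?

+2

Carbon oxidation states along the series — formamide: +2, chloroform: +2, carbon tetrachloride: +4.
Net change = +4 − (+2) = +2.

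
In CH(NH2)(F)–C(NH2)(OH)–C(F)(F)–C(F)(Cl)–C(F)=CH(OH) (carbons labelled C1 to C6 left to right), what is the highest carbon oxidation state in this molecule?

+2

Assign +1 per bond to O/N/halogen, −1 per bond to H or an electropositive element, and 0 per bond to carbon. Tallying each carbon:
C1: 1C, 1H, 1N, 1F → 0 − 1 + 1 + 1 = +1
C2: 2C, 1O, 1N → 0 + 1 + 1 = +2
C3: 2C, 2F → 0 + 2 = +2
C4: 2C, 1F, 1Cl → 0 + 1 + 1 = +2
C5: 3C, 1F → 0 + 1 = +1
C6: 2C, 1H, 1O → 0 − 1 + 1 = 0
The highest value is +2.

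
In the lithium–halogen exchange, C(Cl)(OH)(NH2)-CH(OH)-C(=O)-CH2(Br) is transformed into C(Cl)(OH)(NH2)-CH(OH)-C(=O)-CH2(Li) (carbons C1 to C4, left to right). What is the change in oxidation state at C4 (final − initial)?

Before: C4 has 1 bond to C, 2 bonds to H, 1 bond to Br → oxidation state -1.
After: C4 has 1 bond to C, 2 bonds to H, 1 bond to Li → oxidation state -3.
Δ = -3 − (-1) = -2, so this is a reduction at C4.

-2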